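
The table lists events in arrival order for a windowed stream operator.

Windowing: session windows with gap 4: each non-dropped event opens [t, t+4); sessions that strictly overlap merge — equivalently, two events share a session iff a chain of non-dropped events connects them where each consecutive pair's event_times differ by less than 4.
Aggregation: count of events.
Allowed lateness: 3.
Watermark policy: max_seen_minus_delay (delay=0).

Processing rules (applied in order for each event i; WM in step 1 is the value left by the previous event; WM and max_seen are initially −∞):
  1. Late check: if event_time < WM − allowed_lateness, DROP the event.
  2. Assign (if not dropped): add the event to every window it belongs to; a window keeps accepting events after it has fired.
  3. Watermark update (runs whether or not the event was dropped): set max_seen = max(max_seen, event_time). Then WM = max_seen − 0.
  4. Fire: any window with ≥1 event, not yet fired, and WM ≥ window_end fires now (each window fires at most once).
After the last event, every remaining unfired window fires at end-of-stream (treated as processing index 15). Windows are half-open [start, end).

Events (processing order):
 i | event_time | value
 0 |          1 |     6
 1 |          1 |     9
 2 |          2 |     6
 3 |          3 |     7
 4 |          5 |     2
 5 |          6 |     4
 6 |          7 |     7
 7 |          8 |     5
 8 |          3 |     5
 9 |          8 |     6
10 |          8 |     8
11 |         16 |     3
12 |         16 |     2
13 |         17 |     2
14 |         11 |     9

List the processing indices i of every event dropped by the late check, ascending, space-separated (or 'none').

8 14

i=0 t=1 v=6: → [1,5); WM=1
i=1 t=1 v=9: → [1,5); WM=1
i=2 t=2 v=6: → [1,6); WM=2
i=3 t=3 v=7: → [1,7); WM=3
i=4 t=5 v=2: → [1,9); WM=5
i=5 t=6 v=4: → [1,10); WM=6
i=6 t=7 v=7: → [1,11); WM=7
i=7 t=8 v=5: → [1,12); WM=8
i=8 t=3 v=5: DROP (t<8-3); WM=8
i=9 t=8 v=6: → [1,12); WM=8
i=10 t=8 v=8: → [1,12); WM=8
i=11 t=16 v=3: → [16,20); WM=16
i=12 t=16 v=2: → [16,20); WM=16
i=13 t=17 v=2: → [16,21); WM=17
i=14 t=11 v=9: DROP (t<17-3); WM=17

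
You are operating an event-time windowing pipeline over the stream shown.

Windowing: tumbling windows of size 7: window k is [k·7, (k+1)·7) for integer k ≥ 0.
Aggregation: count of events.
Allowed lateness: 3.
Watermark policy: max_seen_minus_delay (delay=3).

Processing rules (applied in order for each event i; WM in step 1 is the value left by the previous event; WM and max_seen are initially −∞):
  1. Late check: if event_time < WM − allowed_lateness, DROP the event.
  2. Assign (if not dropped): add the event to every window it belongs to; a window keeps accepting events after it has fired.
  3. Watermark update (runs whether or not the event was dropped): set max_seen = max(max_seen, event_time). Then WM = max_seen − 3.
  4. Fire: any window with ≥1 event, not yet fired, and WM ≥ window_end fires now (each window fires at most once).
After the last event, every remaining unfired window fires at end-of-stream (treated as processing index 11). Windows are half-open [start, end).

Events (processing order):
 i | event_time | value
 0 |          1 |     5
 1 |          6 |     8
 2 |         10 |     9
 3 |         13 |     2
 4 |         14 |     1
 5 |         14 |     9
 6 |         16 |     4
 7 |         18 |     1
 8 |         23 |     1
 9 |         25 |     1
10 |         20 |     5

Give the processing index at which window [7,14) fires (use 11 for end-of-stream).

i=0 t=1 v=5: → [0,7); WM=-2
i=1 t=6 v=8: → [0,7); WM=3
i=2 t=10 v=9: → [7,14); WM=7; [0,7) fires=2
i=3 t=13 v=2: → [7,14); WM=10
i=4 t=14 v=1: → [14,21); WM=11
i=5 t=14 v=9: → [14,21); WM=11
i=6 t=16 v=4: → [14,21); WM=13
i=7 t=18 v=1: → [14,21); WM=15; [7,14) fires=2
i=8 t=23 v=1: → [21,28); WM=20
i=9 t=25 v=1: → [21,28); WM=22; [14,21) fires=4
i=10 t=20 v=5: → [14,21); WM=22

7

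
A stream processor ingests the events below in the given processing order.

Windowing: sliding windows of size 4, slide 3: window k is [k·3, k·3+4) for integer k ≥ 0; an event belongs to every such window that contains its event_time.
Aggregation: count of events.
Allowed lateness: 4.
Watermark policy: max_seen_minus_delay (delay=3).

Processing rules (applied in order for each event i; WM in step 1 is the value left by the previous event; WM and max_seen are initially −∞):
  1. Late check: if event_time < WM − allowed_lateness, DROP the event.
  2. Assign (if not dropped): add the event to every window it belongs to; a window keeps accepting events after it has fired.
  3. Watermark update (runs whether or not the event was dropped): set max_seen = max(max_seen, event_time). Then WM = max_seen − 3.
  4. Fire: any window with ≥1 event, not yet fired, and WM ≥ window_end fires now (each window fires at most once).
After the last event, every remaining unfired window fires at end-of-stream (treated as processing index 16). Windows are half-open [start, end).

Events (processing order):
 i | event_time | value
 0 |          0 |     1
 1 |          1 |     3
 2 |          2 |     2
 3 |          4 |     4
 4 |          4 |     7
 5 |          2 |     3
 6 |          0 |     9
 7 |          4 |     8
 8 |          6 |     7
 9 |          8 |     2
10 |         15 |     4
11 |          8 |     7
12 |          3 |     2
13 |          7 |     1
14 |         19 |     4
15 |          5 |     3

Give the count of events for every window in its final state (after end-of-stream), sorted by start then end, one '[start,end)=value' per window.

[0,4)=5 [3,7)=4 [6,10)=3 [12,16)=1 [15,19)=1 [18,22)=1

i=0 t=0 v=1: → [0,4); WM=-3
i=1 t=1 v=3: → [0,4); WM=-2
i=2 t=2 v=2: → [0,4); WM=-1
i=3 t=4 v=4: → [3,7); WM=1
i=4 t=4 v=7: → [3,7); WM=1
i=5 t=2 v=3: → [0,4); WM=1
i=6 t=0 v=9: → [0,4); WM=1
i=7 t=4 v=8: → [3,7); WM=1
i=8 t=6 v=7: → [6,10),[3,7); WM=3
i=9 t=8 v=2: → [6,10); WM=5; [0,4) fires=5
i=10 t=15 v=4: → [15,19),[12,16); WM=12; [3,7) fires=4 [6,10) fires=2
i=11 t=8 v=7: → [6,10); WM=12
i=12 t=3 v=2: DROP (t<12-4); WM=12
i=13 t=7 v=1: DROP (t<12-4); WM=12
i=14 t=19 v=4: → [18,22); WM=16; [12,16) fires=1
i=15 t=5 v=3: DROP (t<16-4); WM=16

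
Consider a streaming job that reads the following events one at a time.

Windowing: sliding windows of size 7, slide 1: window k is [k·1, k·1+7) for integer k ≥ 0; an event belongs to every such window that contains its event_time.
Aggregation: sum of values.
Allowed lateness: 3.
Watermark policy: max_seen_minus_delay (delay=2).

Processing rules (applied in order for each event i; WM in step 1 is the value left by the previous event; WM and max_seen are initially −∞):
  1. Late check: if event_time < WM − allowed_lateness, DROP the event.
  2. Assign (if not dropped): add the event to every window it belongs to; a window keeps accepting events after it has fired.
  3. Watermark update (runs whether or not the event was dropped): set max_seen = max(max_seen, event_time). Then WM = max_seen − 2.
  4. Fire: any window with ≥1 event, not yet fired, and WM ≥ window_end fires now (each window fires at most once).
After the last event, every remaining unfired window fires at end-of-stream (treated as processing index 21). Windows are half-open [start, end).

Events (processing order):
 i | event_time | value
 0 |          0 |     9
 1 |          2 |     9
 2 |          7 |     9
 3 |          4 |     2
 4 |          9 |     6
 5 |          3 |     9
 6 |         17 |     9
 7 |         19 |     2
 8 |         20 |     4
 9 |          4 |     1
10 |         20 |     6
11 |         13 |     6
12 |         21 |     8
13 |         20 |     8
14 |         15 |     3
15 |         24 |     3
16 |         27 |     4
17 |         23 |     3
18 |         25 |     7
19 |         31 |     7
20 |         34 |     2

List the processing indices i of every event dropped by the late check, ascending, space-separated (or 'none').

5 9 11 14

i=0 t=0 v=9: → [0,7); WM=-2
i=1 t=2 v=9: → [2,9),[1,8),[0,7); WM=0
i=2 t=7 v=9: → [7,14),[6,13),[5,12),[4,11),[3,10),[2,9),[1,8); WM=5
i=3 t=4 v=2: → [4,11),[3,10),[2,9),[1,8),[0,7); WM=5
i=4 t=9 v=6: → [9,16),[8,15),[7,14),[6,13),[5,12),[4,11),[3,10); WM=7; [0,7) fires=20
i=5 t=3 v=9: DROP (t<7-3); WM=7
i=6 t=17 v=9: → [17,24),[16,23),[15,22),[14,21),[13,20),[12,19),[11,18); WM=15; [1,8) fires=20 [2,9) fires=20 [3,10) fires=17 [4,11) fires=17 [5,12) fires=15 [6,13) fires=15 [7,14) fires=15 [8,15) fires=6
i=7 t=19 v=2: → [19,26),[18,25),[17,24),[16,23),[15,22),[14,21),[13,20); WM=17; [9,16) fires=6
i=8 t=20 v=4: → [20,27),[19,26),[18,25),[17,24),[16,23),[15,22),[14,21); WM=18; [11,18) fires=9
i=9 t=4 v=1: DROP (t<18-3); WM=18
i=10 t=20 v=6: → [20,27),[19,26),[18,25),[17,24),[16,23),[15,22),[14,21); WM=18
i=11 t=13 v=6: DROP (t<18-3); WM=18
i=12 t=21 v=8: → [21,28),[20,27),[19,26),[18,25),[17,24),[16,23),[15,22); WM=19; [12,19) fires=9
i=13 t=20 v=8: → [20,27),[19,26),[18,25),[17,24),[16,23),[15,22),[14,21); WM=19
i=14 t=15 v=3: DROP (t<19-3); WM=19
i=15 t=24 v=3: → [24,31),[23,30),[22,29),[21,28),[20,27),[19,26),[18,25); WM=22; [13,20) fires=11 [14,21) fires=29 [15,22) fires=37
i=16 t=27 v=4: → [27,34),[26,33),[25,32),[24,31),[23,30),[22,29),[21,28); WM=25; [16,23) fires=37 [17,24) fires=37 [18,25) fires=31
i=17 t=23 v=3: → [23,30),[22,29),[21,28),[20,27),[19,26),[18,25),[17,24); WM=25
i=18 t=25 v=7: → [25,32),[24,31),[23,30),[22,29),[21,28),[20,27),[19,26); WM=25
i=19 t=31 v=7: → [31,38),[30,37),[29,36),[28,35),[27,34),[26,33),[25,32); WM=29; [19,26) fires=41 [20,27) fires=39 [21,28) fires=25 [22,29) fires=17
i=20 t=34 v=2: → [34,41),[33,40),[32,39),[31,38),[30,37),[29,36),[28,35); WM=32; [23,30) fires=17 [24,31) fires=14 [25,32) fires=18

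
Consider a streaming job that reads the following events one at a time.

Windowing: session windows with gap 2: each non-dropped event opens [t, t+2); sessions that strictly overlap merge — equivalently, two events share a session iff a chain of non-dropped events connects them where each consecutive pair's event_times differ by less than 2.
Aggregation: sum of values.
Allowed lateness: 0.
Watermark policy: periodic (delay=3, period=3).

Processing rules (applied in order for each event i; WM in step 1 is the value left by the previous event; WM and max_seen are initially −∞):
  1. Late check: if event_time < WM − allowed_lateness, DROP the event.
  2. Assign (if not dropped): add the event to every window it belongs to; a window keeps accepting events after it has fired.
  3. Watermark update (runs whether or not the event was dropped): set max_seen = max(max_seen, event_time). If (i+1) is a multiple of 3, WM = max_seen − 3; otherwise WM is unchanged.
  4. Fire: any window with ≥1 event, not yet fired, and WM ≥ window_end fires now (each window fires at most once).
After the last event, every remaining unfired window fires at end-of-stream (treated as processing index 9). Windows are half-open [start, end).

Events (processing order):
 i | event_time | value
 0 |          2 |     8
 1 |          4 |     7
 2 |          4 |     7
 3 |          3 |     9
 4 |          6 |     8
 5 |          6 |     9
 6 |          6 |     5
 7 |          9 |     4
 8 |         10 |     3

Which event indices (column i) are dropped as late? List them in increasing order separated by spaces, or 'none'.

none

i=0 t=2 v=8: → [2,4); WM=−∞
i=1 t=4 v=7: → [4,6); WM=−∞
i=2 t=4 v=7: → [4,6); WM=1
i=3 t=3 v=9: → [2,6); WM=1
i=4 t=6 v=8: → [6,8); WM=1
i=5 t=6 v=9: → [6,8); WM=3
i=6 t=6 v=5: → [6,8); WM=3
i=7 t=9 v=4: → [9,11); WM=3
i=8 t=10 v=3: → [9,12); WM=7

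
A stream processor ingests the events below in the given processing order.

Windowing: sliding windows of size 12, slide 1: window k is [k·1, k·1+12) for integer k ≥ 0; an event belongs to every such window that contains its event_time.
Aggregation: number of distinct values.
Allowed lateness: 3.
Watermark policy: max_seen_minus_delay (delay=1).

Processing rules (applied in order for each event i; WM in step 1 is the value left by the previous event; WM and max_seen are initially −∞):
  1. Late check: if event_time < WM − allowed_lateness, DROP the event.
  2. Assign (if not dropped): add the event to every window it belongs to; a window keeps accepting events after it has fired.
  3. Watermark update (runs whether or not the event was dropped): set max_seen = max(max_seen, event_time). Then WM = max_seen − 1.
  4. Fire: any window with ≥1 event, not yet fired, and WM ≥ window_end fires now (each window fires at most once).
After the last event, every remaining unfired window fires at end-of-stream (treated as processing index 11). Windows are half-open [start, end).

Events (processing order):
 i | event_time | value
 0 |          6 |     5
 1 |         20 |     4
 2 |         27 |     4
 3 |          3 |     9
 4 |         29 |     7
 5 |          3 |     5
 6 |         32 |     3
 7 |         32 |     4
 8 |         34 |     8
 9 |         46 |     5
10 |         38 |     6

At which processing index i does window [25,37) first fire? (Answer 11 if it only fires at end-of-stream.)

i=0 t=6 v=5: → [6,18),[5,17),[4,16),[3,15),[2,14),[1,13),[0,12); WM=5
i=1 t=20 v=4: → [20,32),[19,31),[18,30),[17,29),[16,28),[15,27),[14,26),[13,25),[12,24),[11,23),[10,22),[9,21); WM=19; [0,12) fires=1 [1,13) fires=1 [2,14) fires=1 [3,15) fires=1 [4,16) fires=1 [5,17) fires=1 [6,18) fires=1
i=2 t=27 v=4: → [27,39),[26,38),[25,37),[24,36),[23,35),[22,34),[21,33),[20,32),[19,31),[18,30),[17,29),[16,28); WM=26; [9,21) fires=1 [10,22) fires=1 [11,23) fires=1 [12,24) fires=1 [13,25) fires=1 [14,26) fires=1
i=3 t=3 v=9: DROP (t<26-3); WM=26
i=4 t=29 v=7: → [29,41),[28,40),[27,39),[26,38),[25,37),[24,36),[23,35),[22,34),[21,33),[20,32),[19,31),[18,30); WM=28; [15,27) fires=1 [16,28) fires=1
i=5 t=3 v=5: DROP (t<28-3); WM=28
i=6 t=32 v=3: → [32,44),[31,43),[30,42),[29,41),[28,40),[27,39),[26,38),[25,37),[24,36),[23,35),[22,34),[21,33); WM=31; [17,29) fires=1 [18,30) fires=2 [19,31) fires=2
i=7 t=32 v=4: → [32,44),[31,43),[30,42),[29,41),[28,40),[27,39),[26,38),[25,37),[24,36),[23,35),[22,34),[21,33); WM=31
i=8 t=34 v=8: → [34,46),[33,45),[32,44),[31,43),[30,42),[29,41),[28,40),[27,39),[26,38),[25,37),[24,36),[23,35); WM=33; [20,32) fires=2 [21,33) fires=3
i=9 t=46 v=5: → [46,58),[45,57),[44,56),[43,55),[42,54),[41,53),[40,52),[39,51),[38,50),[37,49),[36,48),[35,47); WM=45; [22,34) fires=3 [23,35) fires=4 [24,36) fires=4 [25,37) fires=4 [26,38) fires=4 [27,39) fires=4 [28,40) fires=4 [29,41) fires=4 [30,42) fires=3 [31,43) fires=3 [32,44) fires=3 [33,45) fires=1
i=10 t=38 v=6: DROP (t<45-3); WM=45

9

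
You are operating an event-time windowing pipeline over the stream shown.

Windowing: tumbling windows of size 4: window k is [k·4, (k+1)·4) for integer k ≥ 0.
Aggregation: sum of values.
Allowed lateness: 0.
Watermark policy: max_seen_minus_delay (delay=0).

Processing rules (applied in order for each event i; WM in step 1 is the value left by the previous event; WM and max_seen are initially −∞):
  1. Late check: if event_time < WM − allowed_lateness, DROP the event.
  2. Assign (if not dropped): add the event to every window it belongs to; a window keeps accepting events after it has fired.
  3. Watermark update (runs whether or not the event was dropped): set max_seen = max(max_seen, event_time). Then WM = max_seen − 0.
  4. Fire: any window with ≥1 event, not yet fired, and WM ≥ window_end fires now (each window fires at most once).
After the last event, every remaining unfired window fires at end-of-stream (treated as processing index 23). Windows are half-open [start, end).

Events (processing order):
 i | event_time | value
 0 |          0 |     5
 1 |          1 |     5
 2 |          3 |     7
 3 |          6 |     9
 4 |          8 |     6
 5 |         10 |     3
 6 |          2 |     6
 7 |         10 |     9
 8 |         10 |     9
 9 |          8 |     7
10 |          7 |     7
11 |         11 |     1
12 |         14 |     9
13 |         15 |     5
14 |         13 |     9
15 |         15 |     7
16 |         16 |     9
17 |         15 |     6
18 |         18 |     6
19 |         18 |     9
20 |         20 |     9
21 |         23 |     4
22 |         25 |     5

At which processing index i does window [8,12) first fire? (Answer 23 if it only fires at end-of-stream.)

12

i=0 t=0 v=5: → [0,4); WM=0
i=1 t=1 v=5: → [0,4); WM=1
i=2 t=3 v=7: → [0,4); WM=3
i=3 t=6 v=9: → [4,8); WM=6; [0,4) fires=17
i=4 t=8 v=6: → [8,12); WM=8; [4,8) fires=9
i=5 t=10 v=3: → [8,12); WM=10
i=6 t=2 v=6: DROP (t<10-0); WM=10
i=7 t=10 v=9: → [8,12); WM=10
i=8 t=10 v=9: → [8,12); WM=10
i=9 t=8 v=7: DROP (t<10-0); WM=10
i=10 t=7 v=7: DROP (t<10-0); WM=10
i=11 t=11 v=1: → [8,12); WM=11
i=12 t=14 v=9: → [12,16); WM=14; [8,12) fires=28
i=13 t=15 v=5: → [12,16); WM=15
i=14 t=13 v=9: DROP (t<15-0); WM=15
i=15 t=15 v=7: → [12,16); WM=15
i=16 t=16 v=9: → [16,20); WM=16; [12,16) fires=21
i=17 t=15 v=6: DROP (t<16-0); WM=16
i=18 t=18 v=6: → [16,20); WM=18
i=19 t=18 v=9: → [16,20); WM=18
i=20 t=20 v=9: → [20,24); WM=20; [16,20) fires=24
i=21 t=23 v=4: → [20,24); WM=23
i=22 t=25 v=5: → [24,28); WM=25; [20,24) fires=13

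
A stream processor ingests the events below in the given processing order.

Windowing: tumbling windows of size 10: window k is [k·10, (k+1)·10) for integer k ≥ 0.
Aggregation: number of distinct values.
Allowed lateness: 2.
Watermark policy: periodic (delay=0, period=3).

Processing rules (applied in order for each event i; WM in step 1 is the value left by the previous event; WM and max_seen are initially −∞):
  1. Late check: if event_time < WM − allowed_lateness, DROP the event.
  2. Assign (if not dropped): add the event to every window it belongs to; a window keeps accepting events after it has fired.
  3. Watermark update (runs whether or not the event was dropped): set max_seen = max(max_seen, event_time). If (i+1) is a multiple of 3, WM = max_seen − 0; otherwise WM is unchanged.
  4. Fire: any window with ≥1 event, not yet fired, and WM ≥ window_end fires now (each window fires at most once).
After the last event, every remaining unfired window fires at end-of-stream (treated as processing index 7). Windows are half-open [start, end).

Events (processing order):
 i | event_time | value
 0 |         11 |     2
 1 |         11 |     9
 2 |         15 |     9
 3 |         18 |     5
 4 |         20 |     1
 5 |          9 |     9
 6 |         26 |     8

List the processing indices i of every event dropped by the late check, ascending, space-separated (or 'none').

5

i=0 t=11 v=2: → [10,20); WM=−∞
i=1 t=11 v=9: → [10,20); WM=−∞
i=2 t=15 v=9: → [10,20); WM=15
i=3 t=18 v=5: → [10,20); WM=15
i=4 t=20 v=1: → [20,30); WM=15
i=5 t=9 v=9: DROP (t<15-2); WM=20; [10,20) fires=3
i=6 t=26 v=8: → [20,30); WM=20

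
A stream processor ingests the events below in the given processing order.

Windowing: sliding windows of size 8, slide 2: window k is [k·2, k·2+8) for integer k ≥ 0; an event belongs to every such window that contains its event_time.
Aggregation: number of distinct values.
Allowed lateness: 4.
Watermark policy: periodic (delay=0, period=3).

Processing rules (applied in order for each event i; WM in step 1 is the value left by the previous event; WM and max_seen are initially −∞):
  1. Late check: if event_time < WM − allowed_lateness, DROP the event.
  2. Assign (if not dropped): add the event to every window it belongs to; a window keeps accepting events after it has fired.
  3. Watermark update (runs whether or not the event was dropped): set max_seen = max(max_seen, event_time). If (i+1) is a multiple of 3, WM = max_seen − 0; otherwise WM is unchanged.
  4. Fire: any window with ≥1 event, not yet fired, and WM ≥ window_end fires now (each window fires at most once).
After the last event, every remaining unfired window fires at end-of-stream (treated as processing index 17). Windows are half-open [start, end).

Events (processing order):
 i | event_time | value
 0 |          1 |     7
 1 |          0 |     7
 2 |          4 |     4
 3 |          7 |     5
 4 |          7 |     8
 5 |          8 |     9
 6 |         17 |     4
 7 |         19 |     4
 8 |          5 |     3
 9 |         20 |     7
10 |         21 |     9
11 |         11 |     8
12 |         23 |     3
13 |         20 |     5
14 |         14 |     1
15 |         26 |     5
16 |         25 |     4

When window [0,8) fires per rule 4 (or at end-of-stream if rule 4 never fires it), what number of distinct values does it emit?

4

i=0 t=1 v=7: → [0,8); WM=−∞
i=1 t=0 v=7: → [0,8); WM=−∞
i=2 t=4 v=4: → [4,12),[2,10),[0,8); WM=4
i=3 t=7 v=5: → [6,14),[4,12),[2,10),[0,8); WM=4
i=4 t=7 v=8: → [6,14),[4,12),[2,10),[0,8); WM=4
i=5 t=8 v=9: → [8,16),[6,14),[4,12),[2,10); WM=8; [0,8) fires=4
i=6 t=17 v=4: → [16,24),[14,22),[12,20),[10,18); WM=8
i=7 t=19 v=4: → [18,26),[16,24),[14,22),[12,20); WM=8
i=8 t=5 v=3: → [4,12),[2,10),[0,8); WM=19; [2,10) fires=5 [4,12) fires=5 [6,14) fires=3 [8,16) fires=1 [10,18) fires=1
i=9 t=20 v=7: → [20,28),[18,26),[16,24),[14,22); WM=19
i=10 t=21 v=9: → [20,28),[18,26),[16,24),[14,22); WM=19
i=11 t=11 v=8: DROP (t<19-4); WM=21; [12,20) fires=1
i=12 t=23 v=3: → [22,30),[20,28),[18,26),[16,24); WM=21
i=13 t=20 v=5: → [20,28),[18,26),[16,24),[14,22); WM=21
i=14 t=14 v=1: DROP (t<21-4); WM=23; [14,22) fires=4
i=15 t=26 v=5: → [26,34),[24,32),[22,30),[20,28); WM=23
i=16 t=25 v=4: → [24,32),[22,30),[20,28),[18,26); WM=23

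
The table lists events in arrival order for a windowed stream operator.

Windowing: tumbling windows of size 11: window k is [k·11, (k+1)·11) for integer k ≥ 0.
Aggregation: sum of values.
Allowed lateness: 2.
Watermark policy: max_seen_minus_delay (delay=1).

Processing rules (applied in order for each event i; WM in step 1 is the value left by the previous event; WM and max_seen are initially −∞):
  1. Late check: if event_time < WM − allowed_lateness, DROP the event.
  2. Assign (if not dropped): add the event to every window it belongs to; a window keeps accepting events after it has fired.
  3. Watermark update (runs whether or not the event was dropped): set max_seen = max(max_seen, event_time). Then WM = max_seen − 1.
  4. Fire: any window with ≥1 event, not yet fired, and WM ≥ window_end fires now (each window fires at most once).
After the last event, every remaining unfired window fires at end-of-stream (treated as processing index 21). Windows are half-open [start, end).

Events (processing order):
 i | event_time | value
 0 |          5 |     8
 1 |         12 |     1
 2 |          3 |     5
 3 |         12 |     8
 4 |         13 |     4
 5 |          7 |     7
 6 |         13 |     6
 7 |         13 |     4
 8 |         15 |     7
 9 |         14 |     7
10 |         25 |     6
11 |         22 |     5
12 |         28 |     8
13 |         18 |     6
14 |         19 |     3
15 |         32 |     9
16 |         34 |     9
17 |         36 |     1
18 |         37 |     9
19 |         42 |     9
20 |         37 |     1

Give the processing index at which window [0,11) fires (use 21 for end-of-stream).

i=0 t=5 v=8: → [0,11); WM=4
i=1 t=12 v=1: → [11,22); WM=11; [0,11) fires=8
i=2 t=3 v=5: DROP (t<11-2); WM=11
i=3 t=12 v=8: → [11,22); WM=11
i=4 t=13 v=4: → [11,22); WM=12
i=5 t=7 v=7: DROP (t<12-2); WM=12
i=6 t=13 v=6: → [11,22); WM=12
i=7 t=13 v=4: → [11,22); WM=12
i=8 t=15 v=7: → [11,22); WM=14
i=9 t=14 v=7: → [11,22); WM=14
i=10 t=25 v=6: → [22,33); WM=24; [11,22) fires=37
i=11 t=22 v=5: → [22,33); WM=24
i=12 t=28 v=8: → [22,33); WM=27
i=13 t=18 v=6: DROP (t<27-2); WM=27
i=14 t=19 v=3: DROP (t<27-2); WM=27
i=15 t=32 v=9: → [22,33); WM=31
i=16 t=34 v=9: → [33,44); WM=33; [22,33) fires=28
i=17 t=36 v=1: → [33,44); WM=35
i=18 t=37 v=9: → [33,44); WM=36
i=19 t=42 v=9: → [33,44); WM=41
i=20 t=37 v=1: DROP (t<41-2); WM=41

1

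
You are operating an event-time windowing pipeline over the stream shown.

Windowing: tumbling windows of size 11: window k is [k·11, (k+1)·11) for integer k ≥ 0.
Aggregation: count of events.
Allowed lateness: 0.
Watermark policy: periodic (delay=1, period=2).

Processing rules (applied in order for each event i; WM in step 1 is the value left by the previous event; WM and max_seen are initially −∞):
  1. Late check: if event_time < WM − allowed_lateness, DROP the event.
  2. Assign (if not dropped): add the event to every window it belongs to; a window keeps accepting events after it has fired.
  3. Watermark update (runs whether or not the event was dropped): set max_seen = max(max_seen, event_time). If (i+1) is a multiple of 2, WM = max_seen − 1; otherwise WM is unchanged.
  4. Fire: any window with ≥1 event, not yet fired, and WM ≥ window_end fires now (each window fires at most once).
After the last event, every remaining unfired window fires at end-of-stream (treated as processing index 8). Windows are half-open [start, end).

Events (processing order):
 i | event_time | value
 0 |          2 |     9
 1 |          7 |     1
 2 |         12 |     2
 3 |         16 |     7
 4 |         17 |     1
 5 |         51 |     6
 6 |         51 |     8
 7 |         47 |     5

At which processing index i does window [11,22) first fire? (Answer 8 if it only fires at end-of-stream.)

5

i=0 t=2 v=9: → [0,11); WM=−∞
i=1 t=7 v=1: → [0,11); WM=6
i=2 t=12 v=2: → [11,22); WM=6
i=3 t=16 v=7: → [11,22); WM=15; [0,11) fires=2
i=4 t=17 v=1: → [11,22); WM=15
i=5 t=51 v=6: → [44,55); WM=50; [11,22) fires=3
i=6 t=51 v=8: → [44,55); WM=50
i=7 t=47 v=5: DROP (t<50-0); WM=50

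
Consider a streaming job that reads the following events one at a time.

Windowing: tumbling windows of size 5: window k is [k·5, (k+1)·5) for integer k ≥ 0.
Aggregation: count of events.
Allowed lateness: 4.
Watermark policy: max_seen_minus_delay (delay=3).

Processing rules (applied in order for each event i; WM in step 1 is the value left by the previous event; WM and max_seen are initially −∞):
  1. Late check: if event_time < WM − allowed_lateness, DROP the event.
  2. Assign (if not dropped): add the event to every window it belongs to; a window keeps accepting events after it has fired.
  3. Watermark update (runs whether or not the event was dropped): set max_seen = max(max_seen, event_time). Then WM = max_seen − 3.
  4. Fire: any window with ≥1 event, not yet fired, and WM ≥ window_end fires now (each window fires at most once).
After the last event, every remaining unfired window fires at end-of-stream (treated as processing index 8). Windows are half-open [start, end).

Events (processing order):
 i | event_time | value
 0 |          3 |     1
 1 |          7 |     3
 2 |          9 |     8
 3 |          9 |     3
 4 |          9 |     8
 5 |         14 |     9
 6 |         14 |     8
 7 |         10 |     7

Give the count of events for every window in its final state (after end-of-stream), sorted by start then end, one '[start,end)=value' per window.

i=0 t=3 v=1: → [0,5); WM=0
i=1 t=7 v=3: → [5,10); WM=4
i=2 t=9 v=8: → [5,10); WM=6; [0,5) fires=1
i=3 t=9 v=3: → [5,10); WM=6
i=4 t=9 v=8: → [5,10); WM=6
i=5 t=14 v=9: → [10,15); WM=11; [5,10) fires=4
i=6 t=14 v=8: → [10,15); WM=11
i=7 t=10 v=7: → [10,15); WM=11

[0,5)=1 [5,10)=4 [10,15)=3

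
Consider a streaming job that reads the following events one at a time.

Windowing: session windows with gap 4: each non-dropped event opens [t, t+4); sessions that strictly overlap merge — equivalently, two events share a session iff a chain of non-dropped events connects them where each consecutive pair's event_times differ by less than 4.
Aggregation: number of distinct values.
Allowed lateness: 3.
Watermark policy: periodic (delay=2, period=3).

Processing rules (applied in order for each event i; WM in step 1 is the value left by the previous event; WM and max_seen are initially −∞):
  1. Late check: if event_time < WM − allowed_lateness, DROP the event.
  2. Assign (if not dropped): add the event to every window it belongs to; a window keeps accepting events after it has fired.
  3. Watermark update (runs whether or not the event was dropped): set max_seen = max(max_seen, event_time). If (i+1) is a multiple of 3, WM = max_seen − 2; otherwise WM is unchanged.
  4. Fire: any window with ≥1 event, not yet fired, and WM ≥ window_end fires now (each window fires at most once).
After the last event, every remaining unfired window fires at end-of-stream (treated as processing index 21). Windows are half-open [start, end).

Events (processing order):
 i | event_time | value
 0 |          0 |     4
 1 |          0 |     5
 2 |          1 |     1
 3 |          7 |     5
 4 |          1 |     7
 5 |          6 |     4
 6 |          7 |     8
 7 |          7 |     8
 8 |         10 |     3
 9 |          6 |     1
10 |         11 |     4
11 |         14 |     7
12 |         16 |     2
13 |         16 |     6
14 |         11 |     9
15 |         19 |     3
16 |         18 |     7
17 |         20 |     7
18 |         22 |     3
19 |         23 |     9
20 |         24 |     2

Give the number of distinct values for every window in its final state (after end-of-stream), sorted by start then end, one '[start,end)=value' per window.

i=0 t=0 v=4: → [0,4); WM=−∞
i=1 t=0 v=5: → [0,4); WM=−∞
i=2 t=1 v=1: → [0,5); WM=-1
i=3 t=7 v=5: → [7,11); WM=-1
i=4 t=1 v=7: → [0,5); WM=-1
i=5 t=6 v=4: → [6,11); WM=5
i=6 t=7 v=8: → [6,11); WM=5
i=7 t=7 v=8: → [6,11); WM=5
i=8 t=10 v=3: → [6,14); WM=8
i=9 t=6 v=1: → [6,14); WM=8
i=10 t=11 v=4: → [6,15); WM=8
i=11 t=14 v=7: → [6,18); WM=12
i=12 t=16 v=2: → [6,20); WM=12
i=13 t=16 v=6: → [6,20); WM=12
i=14 t=11 v=9: → [6,20); WM=14
i=15 t=19 v=3: → [6,23); WM=14
i=16 t=18 v=7: → [6,23); WM=14
i=17 t=20 v=7: → [6,24); WM=18
i=18 t=22 v=3: → [6,26); WM=18
i=19 t=23 v=9: → [6,27); WM=18
i=20 t=24 v=2: → [6,28); WM=22

[0,5)=4 [6,28)=9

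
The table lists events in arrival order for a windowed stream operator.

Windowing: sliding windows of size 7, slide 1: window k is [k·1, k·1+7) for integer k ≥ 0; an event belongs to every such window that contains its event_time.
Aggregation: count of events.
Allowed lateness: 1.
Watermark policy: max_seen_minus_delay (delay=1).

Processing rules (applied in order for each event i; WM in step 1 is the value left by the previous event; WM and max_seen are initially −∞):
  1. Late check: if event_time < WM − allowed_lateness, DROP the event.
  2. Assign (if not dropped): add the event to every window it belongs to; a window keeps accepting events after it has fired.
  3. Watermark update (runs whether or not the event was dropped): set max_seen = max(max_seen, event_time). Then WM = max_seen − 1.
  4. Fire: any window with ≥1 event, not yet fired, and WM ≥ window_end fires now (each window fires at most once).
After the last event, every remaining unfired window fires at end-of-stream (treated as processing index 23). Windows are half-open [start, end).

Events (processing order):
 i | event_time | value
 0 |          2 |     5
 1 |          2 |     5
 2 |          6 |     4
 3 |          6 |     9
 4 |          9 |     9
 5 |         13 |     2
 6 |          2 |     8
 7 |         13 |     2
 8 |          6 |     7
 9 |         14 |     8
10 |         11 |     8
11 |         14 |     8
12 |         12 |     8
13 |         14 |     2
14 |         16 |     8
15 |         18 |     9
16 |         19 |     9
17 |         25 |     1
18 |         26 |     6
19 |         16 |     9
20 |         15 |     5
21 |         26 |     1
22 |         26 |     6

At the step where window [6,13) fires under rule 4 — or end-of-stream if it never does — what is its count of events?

i=0 t=2 v=5: → [2,9),[1,8),[0,7); WM=1
i=1 t=2 v=5: → [2,9),[1,8),[0,7); WM=1
i=2 t=6 v=4: → [6,13),[5,12),[4,11),[3,10),[2,9),[1,8),[0,7); WM=5
i=3 t=6 v=9: → [6,13),[5,12),[4,11),[3,10),[2,9),[1,8),[0,7); WM=5
i=4 t=9 v=9: → [9,16),[8,15),[7,14),[6,13),[5,12),[4,11),[3,10); WM=8; [0,7) fires=4 [1,8) fires=4
i=5 t=13 v=2: → [13,20),[12,19),[11,18),[10,17),[9,16),[8,15),[7,14); WM=12; [2,9) fires=4 [3,10) fires=3 [4,11) fires=3 [5,12) fires=3
i=6 t=2 v=8: DROP (t<12-1); WM=12
i=7 t=13 v=2: → [13,20),[12,19),[11,18),[10,17),[9,16),[8,15),[7,14); WM=12
i=8 t=6 v=7: DROP (t<12-1); WM=12
i=9 t=14 v=8: → [14,21),[13,20),[12,19),[11,18),[10,17),[9,16),[8,15); WM=13; [6,13) fires=3
i=10 t=11 v=8: DROP (t<13-1); WM=13
i=11 t=14 v=8: → [14,21),[13,20),[12,19),[11,18),[10,17),[9,16),[8,15); WM=13
i=12 t=12 v=8: → [12,19),[11,18),[10,17),[9,16),[8,15),[7,14),[6,13); WM=13
i=13 t=14 v=2: → [14,21),[13,20),[12,19),[11,18),[10,17),[9,16),[8,15); WM=13
i=14 t=16 v=8: → [16,23),[15,22),[14,21),[13,20),[12,19),[11,18),[10,17); WM=15; [7,14) fires=4 [8,15) fires=7
i=15 t=18 v=9: → [18,25),[17,24),[16,23),[15,22),[14,21),[13,20),[12,19); WM=17; [9,16) fires=7 [10,17) fires=7
i=16 t=19 v=9: → [19,26),[18,25),[17,24),[16,23),[15,22),[14,21),[13,20); WM=18; [11,18) fires=7
i=17 t=25 v=1: → [25,32),[24,31),[23,30),[22,29),[21,28),[20,27),[19,26); WM=24; [12,19) fires=8 [13,20) fires=8 [14,21) fires=6 [15,22) fires=3 [16,23) fires=3 [17,24) fires=2
i=18 t=26 v=6: → [26,33),[25,32),[24,31),[23,30),[22,29),[21,28),[20,27); WM=25; [18,25) fires=2
i=19 t=16 v=9: DROP (t<25-1); WM=25
i=20 t=15 v=5: DROP (t<25-1); WM=25
i=21 t=26 v=1: → [26,33),[25,32),[24,31),[23,30),[22,29),[21,28),[20,27); WM=25
i=22 t=26 v=6: → [26,33),[25,32),[24,31),[23,30),[22,29),[21,28),[20,27); WM=25

3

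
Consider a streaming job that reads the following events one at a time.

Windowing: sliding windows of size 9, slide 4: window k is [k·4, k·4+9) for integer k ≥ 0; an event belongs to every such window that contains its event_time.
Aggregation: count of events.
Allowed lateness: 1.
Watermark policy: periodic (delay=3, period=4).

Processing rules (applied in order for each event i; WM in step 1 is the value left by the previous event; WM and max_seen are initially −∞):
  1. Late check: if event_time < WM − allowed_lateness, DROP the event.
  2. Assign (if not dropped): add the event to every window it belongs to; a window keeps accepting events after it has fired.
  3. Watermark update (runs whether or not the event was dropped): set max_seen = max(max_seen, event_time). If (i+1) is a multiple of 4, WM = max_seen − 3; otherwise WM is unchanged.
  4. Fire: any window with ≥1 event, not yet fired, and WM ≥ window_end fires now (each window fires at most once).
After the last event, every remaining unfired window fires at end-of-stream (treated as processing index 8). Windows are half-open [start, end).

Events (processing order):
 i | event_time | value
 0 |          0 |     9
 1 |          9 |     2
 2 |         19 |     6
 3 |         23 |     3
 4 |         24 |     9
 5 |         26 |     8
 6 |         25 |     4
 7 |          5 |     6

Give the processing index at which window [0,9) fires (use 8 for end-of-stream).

3

i=0 t=0 v=9: → [0,9); WM=−∞
i=1 t=9 v=2: → [8,17),[4,13); WM=−∞
i=2 t=19 v=6: → [16,25),[12,21); WM=−∞
i=3 t=23 v=3: → [20,29),[16,25); WM=20; [0,9) fires=1 [4,13) fires=1 [8,17) fires=1
i=4 t=24 v=9: → [24,33),[20,29),[16,25); WM=20
i=5 t=26 v=8: → [24,33),[20,29); WM=20
i=6 t=25 v=4: → [24,33),[20,29); WM=20
i=7 t=5 v=6: DROP (t<20-1); WM=23; [12,21) fires=1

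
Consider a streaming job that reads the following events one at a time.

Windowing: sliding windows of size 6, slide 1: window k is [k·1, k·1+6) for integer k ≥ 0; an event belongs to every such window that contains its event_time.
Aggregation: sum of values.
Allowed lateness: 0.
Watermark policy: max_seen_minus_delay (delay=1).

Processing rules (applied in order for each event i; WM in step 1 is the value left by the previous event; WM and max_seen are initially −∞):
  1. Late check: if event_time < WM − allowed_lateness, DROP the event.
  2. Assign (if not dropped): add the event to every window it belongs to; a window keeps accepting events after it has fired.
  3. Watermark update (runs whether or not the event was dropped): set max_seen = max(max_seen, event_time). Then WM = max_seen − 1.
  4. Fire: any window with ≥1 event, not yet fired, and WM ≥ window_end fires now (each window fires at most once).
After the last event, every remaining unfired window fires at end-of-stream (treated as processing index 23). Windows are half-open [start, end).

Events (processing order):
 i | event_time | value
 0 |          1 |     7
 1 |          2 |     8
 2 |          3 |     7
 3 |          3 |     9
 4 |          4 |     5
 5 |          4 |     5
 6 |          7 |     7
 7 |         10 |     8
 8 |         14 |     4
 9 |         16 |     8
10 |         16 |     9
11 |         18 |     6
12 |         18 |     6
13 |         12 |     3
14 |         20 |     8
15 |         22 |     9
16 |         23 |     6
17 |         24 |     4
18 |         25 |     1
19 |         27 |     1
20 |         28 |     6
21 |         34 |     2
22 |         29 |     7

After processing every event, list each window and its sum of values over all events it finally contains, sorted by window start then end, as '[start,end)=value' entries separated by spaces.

i=0 t=1 v=7: → [1,7),[0,6); WM=0
i=1 t=2 v=8: → [2,8),[1,7),[0,6); WM=1
i=2 t=3 v=7: → [3,9),[2,8),[1,7),[0,6); WM=2
i=3 t=3 v=9: → [3,9),[2,8),[1,7),[0,6); WM=2
i=4 t=4 v=5: → [4,10),[3,9),[2,8),[1,7),[0,6); WM=3
i=5 t=4 v=5: → [4,10),[3,9),[2,8),[1,7),[0,6); WM=3
i=6 t=7 v=7: → [7,13),[6,12),[5,11),[4,10),[3,9),[2,8); WM=6; [0,6) fires=41
i=7 t=10 v=8: → [10,16),[9,15),[8,14),[7,13),[6,12),[5,11); WM=9; [1,7) fires=41 [2,8) fires=41 [3,9) fires=33
i=8 t=14 v=4: → [14,20),[13,19),[12,18),[11,17),[10,16),[9,15); WM=13; [4,10) fires=17 [5,11) fires=15 [6,12) fires=15 [7,13) fires=15
i=9 t=16 v=8: → [16,22),[15,21),[14,20),[13,19),[12,18),[11,17); WM=15; [8,14) fires=8 [9,15) fires=12
i=10 t=16 v=9: → [16,22),[15,21),[14,20),[13,19),[12,18),[11,17); WM=15
i=11 t=18 v=6: → [18,24),[17,23),[16,22),[15,21),[14,20),[13,19); WM=17; [10,16) fires=12 [11,17) fires=21
i=12 t=18 v=6: → [18,24),[17,23),[16,22),[15,21),[14,20),[13,19); WM=17
i=13 t=12 v=3: DROP (t<17-0); WM=17
i=14 t=20 v=8: → [20,26),[19,25),[18,24),[17,23),[16,22),[15,21); WM=19; [12,18) fires=21 [13,19) fires=33
i=15 t=22 v=9: → [22,28),[21,27),[20,26),[19,25),[18,24),[17,23); WM=21; [14,20) fires=33 [15,21) fires=37
i=16 t=23 v=6: → [23,29),[22,28),[21,27),[20,26),[19,25),[18,24); WM=22; [16,22) fires=37
i=17 t=24 v=4: → [24,30),[23,29),[22,28),[21,27),[20,26),[19,25); WM=23; [17,23) fires=29
i=18 t=25 v=1: → [25,31),[24,30),[23,29),[22,28),[21,27),[20,26); WM=24; [18,24) fires=35
i=19 t=27 v=1: → [27,33),[26,32),[25,31),[24,30),[23,29),[22,28); WM=26; [19,25) fires=27 [20,26) fires=28
i=20 t=28 v=6: → [28,34),[27,33),[26,32),[25,31),[24,30),[23,29); WM=27; [21,27) fires=20
i=21 t=34 v=2: → [34,40),[33,39),[32,38),[31,37),[30,36),[29,35); WM=33; [22,28) fires=21 [23,29) fires=18 [24,30) fires=12 [25,31) fires=8 [26,32) fires=7 [27,33) fires=7
i=22 t=29 v=7: DROP (t<33-0); WM=33

[0,6)=41 [1,7)=41 [2,8)=41 [3,9)=33 [4,10)=17 [5,11)=15 [6,12)=15 [7,13)=15 [8,14)=8 [9,15)=12 [10,16)=12 [11,17)=21 [12,18)=21 [13,19)=33 [14,20)=33 [15,21)=37 [16,22)=37 [17,23)=29 [18,24)=35 [19,25)=27 [20,26)=28 [21,27)=20 [22,28)=21 [23,29)=18 [24,30)=12 [25,31)=8 [26,32)=7 [27,33)=7 [28,34)=6 [29,35)=2 [30,36)=2 [31,37)=2 [32,38)=2 [33,39)=2 [34,40)=2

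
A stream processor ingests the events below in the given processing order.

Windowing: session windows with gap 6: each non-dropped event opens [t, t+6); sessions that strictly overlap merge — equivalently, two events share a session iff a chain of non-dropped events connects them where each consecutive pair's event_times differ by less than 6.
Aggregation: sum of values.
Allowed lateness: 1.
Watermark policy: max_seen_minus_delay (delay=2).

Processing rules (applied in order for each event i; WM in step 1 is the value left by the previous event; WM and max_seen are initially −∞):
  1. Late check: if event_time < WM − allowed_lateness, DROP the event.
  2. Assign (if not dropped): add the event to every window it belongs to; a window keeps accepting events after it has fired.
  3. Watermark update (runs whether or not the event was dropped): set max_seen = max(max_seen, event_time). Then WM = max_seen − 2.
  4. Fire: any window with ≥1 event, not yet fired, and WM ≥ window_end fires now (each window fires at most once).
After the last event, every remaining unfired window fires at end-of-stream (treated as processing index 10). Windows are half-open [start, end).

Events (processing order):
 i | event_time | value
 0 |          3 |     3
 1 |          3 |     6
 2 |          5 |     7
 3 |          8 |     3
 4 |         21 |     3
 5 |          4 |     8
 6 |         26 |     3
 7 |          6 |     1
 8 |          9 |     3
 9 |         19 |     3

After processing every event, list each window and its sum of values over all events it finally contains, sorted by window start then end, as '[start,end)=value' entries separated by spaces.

[3,14)=19 [21,32)=6

i=0 t=3 v=3: → [3,9); WM=1
i=1 t=3 v=6: → [3,9); WM=1
i=2 t=5 v=7: → [3,11); WM=3
i=3 t=8 v=3: → [3,14); WM=6
i=4 t=21 v=3: → [21,27); WM=19
i=5 t=4 v=8: DROP (t<19-1); WM=19
i=6 t=26 v=3: → [21,32); WM=24
i=7 t=6 v=1: DROP (t<24-1); WM=24
i=8 t=9 v=3: DROP (t<24-1); WM=24
i=9 t=19 v=3: DROP (t<24-1); WM=24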